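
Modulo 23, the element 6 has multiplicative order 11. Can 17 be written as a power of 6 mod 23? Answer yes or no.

no

17 ∈ ⟨6⟩ iff 17^11 ≡ 1 (mod 23), since |⟨6⟩| = 11.
17^11 mod 23 = 22.
Since 22 ≠ 1, 17 does not lie in the subgroup.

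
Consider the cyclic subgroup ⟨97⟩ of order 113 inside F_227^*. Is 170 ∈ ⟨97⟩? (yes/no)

no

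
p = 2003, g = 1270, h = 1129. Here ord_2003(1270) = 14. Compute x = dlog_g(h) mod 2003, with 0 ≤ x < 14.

Successive powers of 1270 modulo 2003:
  1270^0=1  1270^1=1270  1270^2=485  1270^3=1029  1270^4=874  1270^5=318
  1270^6=1257  1270^7=2002  1270^8=733  1270^9=1518  1270^10=974  1270^11=1129
So 1270^11 ≡ 1129 (mod 2003), giving x = 11.

11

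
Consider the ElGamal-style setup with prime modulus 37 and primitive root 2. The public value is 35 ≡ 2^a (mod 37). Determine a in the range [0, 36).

19

Successive powers of 2 modulo 37:
  2^0=1  2^1=2  2^2=4  2^3=8  2^4=16  2^5=32
  2^6=27  2^7=17  2^8=34  2^9=31  2^10=25  2^11=13
  2^12=26  2^13=15  2^14=30  2^15=23  2^16=9  2^17=18
  2^18=36  2^19=35
So 2^19 ≡ 35 (mod 37), giving a = 19.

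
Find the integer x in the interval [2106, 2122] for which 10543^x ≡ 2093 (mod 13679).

2111

Compute 10543^2106 mod 13679 = 1717, then multiply by 10543 repeatedly:
  10543^2106=1717  10543^2107=5014  10543^2108=6946  10543^2109=7991  10543^2110=152
  10543^2111=2093
Found 2093 at exponent 2111.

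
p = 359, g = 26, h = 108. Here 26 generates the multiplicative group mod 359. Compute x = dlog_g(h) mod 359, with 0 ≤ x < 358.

312

Baby-step giant-step with m = ceil(sqrt(358)) = 19.
Baby table (26^j mod 359 for j=0..18):
  0:1  1:26  2:317  3:344  4:328  5:271  6:225  7:106
  8:243  9:215  10:205  11:304  12:6  13:156  14:107  15:269
  16:173  17:190  18:273
Giant step factor: 26^(-19) ≡ 197 (mod 359).
Scan 108·197^i mod 359 for i = 0, 1, …:
  i=0: 108   i=1: 95   i=2: 47   i=3: 284
  i=4: 303   i=5: 97   i=6: 82   i=7: 358
  i=8: 162   i=9: 322     …   i=15: 178
  i=16: 243
Match at i=16, j=8: x = 16·19 + 8 = 312.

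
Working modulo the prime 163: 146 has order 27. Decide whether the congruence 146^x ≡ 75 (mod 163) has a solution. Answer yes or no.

no

75 ∈ ⟨146⟩ iff 75^27 ≡ 1 (mod 163), since |⟨146⟩| = 27.
75^27 mod 163 = 59.
Since 59 ≠ 1, 75 does not lie in the subgroup.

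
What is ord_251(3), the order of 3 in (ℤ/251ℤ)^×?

The order of 3 must divide p − 1 = 250 = 2 · 5^3.
Divisors: 1, 2, 5, 10, 25, 50, 125, 250.
Check each in increasing order: 3^1 ≡ 3;  3^2 ≡ 9;  3^5 ≡ 243;  3^10 ≡ 64;  3^25 ≡ 113;  3^50 ≡ 219;  3^125 ≡ 1.
Smallest exponent giving 1 is 125.

125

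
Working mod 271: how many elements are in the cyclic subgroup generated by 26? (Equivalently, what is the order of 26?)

The order of 26 must divide p − 1 = 270 = 2 · 3^3 · 5.
Divisors: 1, 2, 3, 5, 6, 9, 10, 15, 18, 27, 30, 45, 54, 90, 135, 270.
Check each in increasing order: 26^1 ≡ 26;  26^2 ≡ 134;  26^3 ≡ 232;  26^5 ≡ 194;  26^6 ≡ 166;  26^9 ≡ 30;  26^10 ≡ 238;  26^15 ≡ 102;  26^18 ≡ 87;  26^27 ≡ 171;  26^30 ≡ 106;  26^45 ≡ 243;  26^54 ≡ 244;  26^90 ≡ 242;  26^135 ≡ 270;  26^270 ≡ 1.
Smallest exponent giving 1 is 270.

270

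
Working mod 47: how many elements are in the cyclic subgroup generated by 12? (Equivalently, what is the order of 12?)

23

The order of 12 must divide p − 1 = 46 = 2 · 23.
Divisors: 1, 2, 23, 46.
Check each in increasing order: 12^1 ≡ 12;  12^2 ≡ 3;  12^23 ≡ 1.
Smallest exponent giving 1 is 23.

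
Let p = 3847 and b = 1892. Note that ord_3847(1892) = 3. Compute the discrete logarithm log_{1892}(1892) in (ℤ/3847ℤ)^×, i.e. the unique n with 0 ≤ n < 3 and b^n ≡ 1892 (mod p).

1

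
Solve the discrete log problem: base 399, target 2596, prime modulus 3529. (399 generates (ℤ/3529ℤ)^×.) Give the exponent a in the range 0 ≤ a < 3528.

2814

Baby-step giant-step with m = ceil(sqrt(3528)) = 60.
Baby table (399^j mod 3529 for j=0..59):
  0:1  1:399  2:396  3:2728  4:1540  5:414  6:2852  7:1610
  8:112  9:2340  10:2004  11:2042  12:3088  13:491  14:1814  15:341
  16:1957  17:934  18:2121  19:2848  20:14  21:2057  22:2015  23:2902
  24:386  25:2267  26:1109  27:1366  28:1568  29:999  30:3353  31:356
  32:884  33:3345  34:693  35:1245  36:2695  37:2489  38:1462  39:1053
  40:196  41:566  42:3507  43:1809  44:1875  45:3506  46:1410  47:1479
  48:778  49:3399  50:1065  51:1455  52:1789  53:953  54:2644  55:3314
  56:2440  57:3085  58:2823  59:626
Giant step factor: 399^(-60) ≡ 1007 (mod 3529).
Scan 2596·1007^i mod 3529 for i = 0, 1, …:
  i=0: 2596   i=1: 2712   i=2: 3067   i=3: 594
  i=4: 1757   i=5: 1270   i=6: 1392   i=7: 731
  i=8: 2085   i=9: 3369     …   i=45: 3041
  i=46: 2644
Match at i=46, j=54: a = 46·60 + 54 = 2814.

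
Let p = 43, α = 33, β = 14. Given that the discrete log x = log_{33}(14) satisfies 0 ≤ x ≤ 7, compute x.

2

Compute 33^0 mod 43 = 1, then multiply by 33 repeatedly:
  33^0=1  33^1=33  33^2=14
Found 14 at exponent 2.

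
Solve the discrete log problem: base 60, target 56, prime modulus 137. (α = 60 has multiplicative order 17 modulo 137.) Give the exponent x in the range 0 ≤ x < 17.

5

Successive powers of 60 modulo 137:
  60^0=1  60^1=60  60^2=38  60^3=88  60^4=74  60^5=56
So 60^5 ≡ 56 (mod 137), giving x = 5.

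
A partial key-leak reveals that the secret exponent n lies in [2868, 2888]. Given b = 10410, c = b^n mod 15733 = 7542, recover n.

2870

Compute 10410^2868 mod 15733 = 13258, then multiply by 10410 repeatedly:
  10410^2868=13258  10410^2869=5904  10410^2870=7542
Found 7542 at exponent 2870.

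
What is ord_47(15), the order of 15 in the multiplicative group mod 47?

The order of 15 must divide p − 1 = 46 = 2 · 23.
Divisors: 1, 2, 23, 46.
Check each in increasing order: 15^1 ≡ 15;  15^2 ≡ 37;  15^23 ≡ 46;  15^46 ≡ 1.
Smallest exponent giving 1 is 46.

46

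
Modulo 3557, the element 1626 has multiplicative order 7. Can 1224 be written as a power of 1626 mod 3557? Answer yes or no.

1224 ∈ ⟨1626⟩ iff 1224^7 ≡ 1 (mod 3557), since |⟨1626⟩| = 7.
1224^7 mod 3557 = 52.
Since 52 ≠ 1, 1224 does not lie in the subgroup.

no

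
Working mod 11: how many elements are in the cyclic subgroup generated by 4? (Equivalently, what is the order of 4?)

5

The order of 4 must divide p − 1 = 10 = 2 · 5.
Divisors: 1, 2, 5, 10.
Check each in increasing order: 4^1 ≡ 4;  4^2 ≡ 5;  4^5 ≡ 1.
Smallest exponent giving 1 is 5.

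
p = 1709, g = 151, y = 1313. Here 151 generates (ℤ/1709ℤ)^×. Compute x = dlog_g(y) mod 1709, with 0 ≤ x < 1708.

796

Baby-step giant-step with m = ceil(sqrt(1708)) = 42.
Baby table (151^j mod 1709 for j=0..41):
  0:1  1:151  2:584  3:1025  4:965  5:450  6:1299  7:1323
  8:1529  9:164  10:838  11:72  12:618  13:1032  14:313  15:1120
  16:1638  17:1242  18:1261  19:712  20:1554  21:521  22:57  23:62
  24:817  25:319  26:317  27:15  28:556  29:215  30:1703  31:803
  32:1623  33:686  34:1046  35:718  36:751  37:607  38:1080  39:725
  40:99  41:1277
Giant step factor: 151^(-42) ≡ 937 (mod 1709).
Scan 1313·937^i mod 1709 for i = 0, 1, …:
  i=0: 1313   i=1: 1510   i=2: 1527   i=3: 366
  i=4: 1142   i=5: 220   i=6: 1060   i=7: 291
  i=8: 936   i=9: 315     …   i=17: 343
  i=18: 99
Match at i=18, j=40: x = 18·42 + 40 = 796.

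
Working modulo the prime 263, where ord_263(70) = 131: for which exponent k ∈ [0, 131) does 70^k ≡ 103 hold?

37

Baby-step giant-step with m = ceil(sqrt(131)) = 12.
Baby table (70^j mod 263 for j=0..11):
  0:1  1:70  2:166  3:48  4:204  5:78  6:200  7:61
  8:62  9:132  10:35  11:83
Giant step factor: 70^(-12) ≡ 11 (mod 263).
Scan 103·11^i mod 263 for i = 0, 1, …:
  i=0: 103   i=1: 81   i=2: 102   i=3: 70
Match at i=3, j=1: k = 3·12 + 1 = 37.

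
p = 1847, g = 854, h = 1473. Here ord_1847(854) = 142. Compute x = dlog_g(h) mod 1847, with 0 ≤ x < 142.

98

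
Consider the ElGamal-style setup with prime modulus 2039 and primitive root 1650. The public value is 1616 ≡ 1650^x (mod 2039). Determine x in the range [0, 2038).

712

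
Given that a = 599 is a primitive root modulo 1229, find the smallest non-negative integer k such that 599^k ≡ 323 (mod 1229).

394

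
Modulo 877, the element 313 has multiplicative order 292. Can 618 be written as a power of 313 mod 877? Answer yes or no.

no

618 ∈ ⟨313⟩ iff 618^292 ≡ 1 (mod 877), since |⟨313⟩| = 292.
618^292 mod 877 = 282.
Since 282 ≠ 1, 618 does not lie in the subgroup.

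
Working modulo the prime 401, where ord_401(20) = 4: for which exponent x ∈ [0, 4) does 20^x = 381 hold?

Successive powers of 20 modulo 401:
  20^0=1  20^1=20  20^2=400  20^3=381
So 20^3 ≡ 381 (mod 401), giving x = 3.

3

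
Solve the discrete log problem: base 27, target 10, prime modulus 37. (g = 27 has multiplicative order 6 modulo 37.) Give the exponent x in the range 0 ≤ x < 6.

Successive powers of 27 modulo 37:
  27^0=1  27^1=27  27^2=26  27^3=36  27^4=10
So 27^4 ≡ 10 (mod 37), giving x = 4.

4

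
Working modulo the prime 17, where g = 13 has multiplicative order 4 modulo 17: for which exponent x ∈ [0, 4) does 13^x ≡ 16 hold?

2

Successive powers of 13 modulo 17:
  13^0=1  13^1=13  13^2=16
So 13^2 ≡ 16 (mod 17), giving x = 2.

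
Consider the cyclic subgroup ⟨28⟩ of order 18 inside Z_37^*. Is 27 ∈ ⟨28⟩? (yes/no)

yes

27 ∈ ⟨28⟩ iff 27^18 ≡ 1 (mod 37), since |⟨28⟩| = 18.
27^18 mod 37 = 1.
Since 1 = 1, 27 lies in the subgroup.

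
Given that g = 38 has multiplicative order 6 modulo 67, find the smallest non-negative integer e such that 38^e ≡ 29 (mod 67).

4

Successive powers of 38 modulo 67:
  38^0=1  38^1=38  38^2=37  38^3=66  38^4=29
So 38^4 ≡ 29 (mod 67), giving e = 4.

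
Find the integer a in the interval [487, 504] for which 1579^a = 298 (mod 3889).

503

Compute 1579^487 mod 3889 = 2481, then multiply by 1579 repeatedly:
  1579^487=2481  1579^488=1276  1579^489=302  1579^490=2400  1579^491=1714
  1579^492=3551  1579^493=2980  1579^494=3619  1579^495=1460  1579^496=3052
  1579^497=637  1579^498=2461  1579^499=808  1579^500=240  1579^501=1727
  1579^502=744  1579^503=298
Found 298 at exponent 503.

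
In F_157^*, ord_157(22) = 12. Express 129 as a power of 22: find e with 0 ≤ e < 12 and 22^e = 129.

Successive powers of 22 modulo 157:
  22^0=1  22^1=22  22^2=13  22^3=129
So 22^3 ≡ 129 (mod 157), giving e = 3.

3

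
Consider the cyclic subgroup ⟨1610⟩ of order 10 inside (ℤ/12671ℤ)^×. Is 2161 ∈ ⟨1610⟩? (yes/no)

⟨1610⟩ has order 10; its elements mod 12671 are {1, 1547, 1610, 5455, 5517, 7154, 7216, 11061, 11124, 12670}.
2161 is not in this set.

no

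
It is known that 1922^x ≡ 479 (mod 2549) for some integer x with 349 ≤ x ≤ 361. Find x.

350

Compute 1922^349 mod 2549 = 1601, then multiply by 1922 repeatedly:
  1922^349=1601  1922^350=479
Found 479 at exponent 350.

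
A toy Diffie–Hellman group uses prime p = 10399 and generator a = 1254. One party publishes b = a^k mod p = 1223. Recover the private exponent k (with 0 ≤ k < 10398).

Baby-step giant-step with m = ceil(sqrt(10398)) = 102.
Baby table (1254^j mod 10399 for j=0..101):
  0:1  1:1254  2:2267  3:3891  4:2183  5:2545  6:9336  7:8469
  8:2747  9:2669  10:8847  11:8804  12:6877  13:2987  14:2058  15:1780
  16:6734  17:448  18:246  19:6913  20:6535  21:478  22:6669  23:2130
  24:8876  25:3574  26:10226  27:1437  28:2971  29:2792  30:7104  31:6872
  32:7116  33:1122  34:3123  35:6218  36:8521  37:5561  38:6164  39:3199
  40:7931  41:4030  42:10105  43:5688  44:9437  45:10335  46:2936  47:498
  48:552  49:5874  50:3504  51:5638  52:9131  53:975  54:5967  55:5737
  56:8489  57:7029  58:6413  59:3475  60:469  61:5782  62:2525  63:5054
  64:4725  65:8119  66:605  67:9942  68:9266  69:3881  70:42  71:673
  72:1623  73:7437  74:8494  75:2900  76:7349  77:2132  78:985  79:8108
  80:7609  81:5803  82:8061  83:666  84:3244  85:1967  86:2055  87:8417
  88:10332  89:9573  90:4096  91:9677  92:9724  93:6268  94:8827  95:4522
  96:3133  97:8359  98:10393  99:2875  100:7196  101:7851
Giant step factor: 1254^(-102) ≡ 6889 (mod 10399).
Scan 1223·6889^i mod 10399 for i = 0, 1, …:
  i=0: 1223   i=1: 2057   i=2: 7235   i=3: 9907
  i=4: 686   i=5: 4708   i=6: 9330   i=7: 8550
  i=8: 1014   i=9: 7717     …   i=95: 3398
  i=96: 673
Match at i=96, j=71: k = 96·102 + 71 = 9863.

9863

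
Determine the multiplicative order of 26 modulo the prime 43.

The order of 26 must divide p − 1 = 42 = 2 · 3 · 7.
Divisors: 1, 2, 3, 6, 7, 14, 21, 42.
Check each in increasing order: 26^1 ≡ 26;  26^2 ≡ 31;  26^3 ≡ 32;  26^6 ≡ 35;  26^7 ≡ 7;  26^14 ≡ 6;  26^21 ≡ 42;  26^42 ≡ 1.
Smallest exponent giving 1 is 42.

42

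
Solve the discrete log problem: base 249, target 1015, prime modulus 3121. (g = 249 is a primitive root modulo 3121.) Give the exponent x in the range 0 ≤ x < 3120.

2758

Baby-step giant-step with m = ceil(sqrt(3120)) = 56.
Baby table (249^j mod 3121 for j=0..55):
  0:1  1:249  2:2702  3:1783  4:785  5:1963  6:1911  7:1447
  8:1388  9:2302  10:2055  11:2972  12:351  13:11  14:2739  15:1633
  16:887  17:2393  18:2867  19:2295  20:312  21:2784  22:354  23:758
  24:1482  25:740  26:121  27:2040  28:2358  29:394  30:1355  31:327
  32:277  33:311  34:2535  35:773  36:2096  37:697  38:1898  39:1331
  40:593  41:970  42:1213  43:2421  44:476  45:3047  46:300  47:2917
  48:2261  49:1209  50:1425  51:2152  52:2157  53:281  54:1307  55:859
Giant step factor: 249^(-56) ≡ 1492 (mod 3121).
Scan 1015·1492^i mod 3121 for i = 0, 1, …:
  i=0: 1015   i=1: 695   i=2: 768   i=3: 449
  i=4: 2014   i=5: 2486   i=6: 1364   i=7: 196
  i=8: 2179   i=9: 2107     …   i=48: 1418
  i=49: 2739
Match at i=49, j=14: x = 49·56 + 14 = 2758.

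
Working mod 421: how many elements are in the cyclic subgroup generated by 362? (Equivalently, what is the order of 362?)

140

The order of 362 must divide p − 1 = 420 = 2^2 · 3 · 5 · 7.
Divisors: 1, 2, 3, 4, 5, 6, 7, 10, 12, 14, 15, 20, 21, 28, 30, 35, 42, 60, 70, 84, 105, 140, 210, 420.
Check each in increasing order: 362^1 ≡ 362;  362^2 ≡ 113;  362^3 ≡ 69;  362^4 ≡ 139;  362^5 ≡ 219;  362^6 ≡ 130;  362^7 ≡ 329;  362^10 ≡ 388;  362^12 ≡ 60;  362^14 ≡ 44;  362^15 ≡ 351;  362^20 ≡ 247;  362^21 ≡ 162;  362^28 ≡ 252;  362^30 ≡ 269;  362^35 ≡ 392;  362^42 ≡ 142;  362^60 ≡ 370;  362^70 ≡ 420;  362^84 ≡ 377;  362^105 ≡ 29;  362^140 ≡ 1.
Smallest exponent giving 1 is 140.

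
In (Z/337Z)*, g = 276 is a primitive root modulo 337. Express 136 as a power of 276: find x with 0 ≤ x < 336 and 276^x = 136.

Baby-step giant-step with m = ceil(sqrt(336)) = 19.
Baby table (276^j mod 337 for j=0..18):
  0:1  1:276  2:14  3:157  4:196  5:176  6:48  7:105
  8:335  9:122  10:309  11:23  12:282  13:322  14:241  15:127
  16:4  17:93  18:56
Giant step factor: 276^(-19) ≡ 315 (mod 337).
Scan 136·315^i mod 337 for i = 0, 1, …:
  i=0: 136   i=1: 41   i=2: 109   i=3: 298
  i=4: 184   i=5: 333   i=6: 88   i=7: 86
  i=8: 130   i=9: 173     …   i=13: 16
  i=14: 322
Match at i=14, j=13: x = 14·19 + 13 = 279.

279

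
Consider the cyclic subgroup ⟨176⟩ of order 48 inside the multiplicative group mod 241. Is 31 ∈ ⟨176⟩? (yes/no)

31 ∈ ⟨176⟩ iff 31^48 ≡ 1 (mod 241), since |⟨176⟩| = 48.
31^48 mod 241 = 91.
Since 91 ≠ 1, 31 does not lie in the subgroup.

no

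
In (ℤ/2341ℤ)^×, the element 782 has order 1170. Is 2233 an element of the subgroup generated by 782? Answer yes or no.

2233 ∈ ⟨782⟩ iff 2233^1170 ≡ 1 (mod 2341), since |⟨782⟩| = 1170.
2233^1170 mod 2341 = 1.
Since 1 = 1, 2233 lies in the subgroup.

yes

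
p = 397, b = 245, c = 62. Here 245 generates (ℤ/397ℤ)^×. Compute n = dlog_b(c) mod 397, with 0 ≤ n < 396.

Baby-step giant-step with m = ceil(sqrt(396)) = 20.
Baby table (245^j mod 397 for j=0..19):
  0:1  1:245  2:78  3:54  4:129  5:242  6:137  7:217
  8:364  9:252  10:205  11:203  12:110  13:351  14:243  15:382
  16:295  17:21  18:381  19:50
Giant step factor: 245^(-20) ≡ 195 (mod 397).
Scan 62·195^i mod 397 for i = 0, 1, …:
  i=0: 62   i=1: 180   i=2: 164   i=3: 220
  i=4: 24   i=5: 313   i=6: 294   i=7: 162
  i=8: 227   i=9: 198   i=10: 101   i=11: 242
Match at i=11, j=5: n = 11·20 + 5 = 225.

225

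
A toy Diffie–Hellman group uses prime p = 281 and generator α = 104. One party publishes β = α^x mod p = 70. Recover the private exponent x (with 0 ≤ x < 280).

92

Baby-step giant-step with m = ceil(sqrt(280)) = 17.
Baby table (104^j mod 281 for j=0..16):
  0:1  1:104  2:138  3:21  4:217  5:88  6:160  7:61
  8:162  9:269  10:157  11:30  12:29  13:206  14:68  15:47
  16:111
Giant step factor: 104^(-17) ≡ 110 (mod 281).
Scan 70·110^i mod 281 for i = 0, 1, …:
  i=0: 70   i=1: 113   i=2: 66   i=3: 235
  i=4: 279   i=5: 61
Match at i=5, j=7: x = 5·17 + 7 = 92.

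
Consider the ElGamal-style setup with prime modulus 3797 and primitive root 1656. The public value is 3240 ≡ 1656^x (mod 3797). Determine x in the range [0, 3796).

3266

Baby-step giant-step with m = ceil(sqrt(3796)) = 62.
Baby table (1656^j mod 3797 for j=0..61):
  0:1  1:1656  2:902  3:1491  4:1046  5:744  6:1836  7:2816
  8:580  9:3636  10:2971  11:2861  12:2957  13:2459  14:1720  15:570
  16:2264  17:1545  18:3139  19:91  20:2613  21:2345  22:2786  23:261
  24:3155  25:8  26:1857  27:3419  28:537  29:774  30:2155  31:3297
  32:3543  33:843  34:2509  35:986  36:106  37:874  38:687  39:2369
  40:763  41:2924  42:969  43:2330  44:728  45:1919  46:3572  47:3303
  48:2088  49:2458  50:64  51:3465  52:773  53:499  54:2395  55:2052
  56:3594  57:1765  58:2947  59:1087  60:294  61:848
Giant step factor: 1656^(-62) ≡ 2504 (mod 3797).
Scan 3240·2504^i mod 3797 for i = 0, 1, …:
  i=0: 3240   i=1: 2568   i=2: 1951   i=3: 2362
  i=4: 2519   i=5: 759   i=6: 2036   i=7: 2570
  i=8: 3162   i=9: 903     …   i=51: 1400
  i=52: 969
Match at i=52, j=42: x = 52·62 + 42 = 3266.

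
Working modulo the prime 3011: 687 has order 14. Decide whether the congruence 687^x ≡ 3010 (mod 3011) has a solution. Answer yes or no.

⟨687⟩ has order 14; its elements mod 3011 are {1, 157, 537, 561, 687, 758, 1434, 1577, 2253, 2324, 2450, 2474, 2854, 3010}.
3010 is in this set.

yes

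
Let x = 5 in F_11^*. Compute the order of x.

The order of 5 must divide p − 1 = 10 = 2 · 5.
Divisors: 1, 2, 5, 10.
Check each in increasing order: 5^1 ≡ 5;  5^2 ≡ 3;  5^5 ≡ 1.
Smallest exponent giving 1 is 5.

5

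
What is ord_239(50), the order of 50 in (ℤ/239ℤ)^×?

119

The order of 50 must divide p − 1 = 238 = 2 · 7 · 17.
Divisors: 1, 2, 7, 14, 17, 34, 119, 238.
Check each in increasing order: 50^1 ≡ 50;  50^2 ≡ 110;  50^7 ≡ 211;  50^14 ≡ 67;  50^17 ≡ 201;  50^34 ≡ 10;  50^119 ≡ 1.
Smallest exponent giving 1 is 119.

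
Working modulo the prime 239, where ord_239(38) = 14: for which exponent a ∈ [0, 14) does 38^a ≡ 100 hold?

4

Successive powers of 38 modulo 239:
  38^0=1  38^1=38  38^2=10  38^3=141  38^4=100
So 38^4 ≡ 100 (mod 239), giving a = 4.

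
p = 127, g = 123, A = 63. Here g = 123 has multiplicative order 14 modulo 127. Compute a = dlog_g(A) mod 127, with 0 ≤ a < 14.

Successive powers of 123 modulo 127:
  123^0=1  123^1=123  123^2=16  123^3=63
So 123^3 ≡ 63 (mod 127), giving a = 3.

3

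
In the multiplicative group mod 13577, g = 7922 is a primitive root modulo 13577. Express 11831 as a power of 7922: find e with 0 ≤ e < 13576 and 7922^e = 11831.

Baby-step giant-step with m = ceil(sqrt(13576)) = 117.
Baby table (7922^j mod 13577 for j=0..116):
  0:1  1:7922  2:5190  3:4024  4:12909  5:3134  6:8792  7:214
  8:11760  9:10923  10:5785  11:6395  12:5403  13:7862  14:5065  15:4895
  16:2278  17:2483  18:10830  19:2197  20:12497  21:11327  22:2101  23:12297
  24:1859  25:9530  26:8540  27:13266  28:7272  29:1573  30:11197  31:4093
  32:2870  33:8242  34:1331  35:8430  36:10774  37:6606  38:6974  39:3215
  40:12355  41:13294  42:11856  43:11123  44:1676  45:12543  46:9160  47:10032
  48:7323  49:11862  50:4347  51:5662  52:9533  53:5152  54:1682  55:5767
  56:13146  57:7022  58:3315  59:3512  60:2791  61:6946  62:12208  63:2805
  64:9238  65:3406  66:4833  67:13463  68:6551  69:5728  70:2882  71:8267
  72:9303  73:2410  74:2758  75:3483  76:3862  77:5783  78:4128  79:8600
  80:13391  81:6401  82:12204  83:11848  84:2055  85:887  86:7505  87:927
  88:12114  89:4872  90:10150  91:5306  92:13317  93:3984  94:8300  95:12766
  96:10756  97:13357  98:8593  99:12245  100:10802  101:11190  102:2947  103:7271
  104:7228  105:6007  106:69  107:3538  108:5108  109:6116  110:8216  111:12591
  112:9260  113:1189  114:10397  115:6952  116:5432
Giant step factor: 7922^(-117) ≡ 10862 (mod 13577).
Scan 11831·10862^i mod 13577 for i = 0, 1, …:
  i=0: 11831   i=1: 2017   i=2: 8953   i=3: 9012
  i=4: 11751   i=5: 1985   i=6: 794   i=7: 3033
  i=8: 6644   i=9: 5373     …   i=40: 10247
  i=41: 12245
Match at i=41, j=99: e = 41·117 + 99 = 4896.

4896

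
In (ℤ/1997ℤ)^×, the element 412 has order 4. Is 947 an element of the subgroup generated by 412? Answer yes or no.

947 ∈ ⟨412⟩ iff 947^4 ≡ 1 (mod 1997), since |⟨412⟩| = 4.
947^4 mod 1997 = 372.
Since 372 ≠ 1, 947 does not lie in the subgroup.

no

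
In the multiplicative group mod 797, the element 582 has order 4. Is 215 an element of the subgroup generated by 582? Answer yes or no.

yes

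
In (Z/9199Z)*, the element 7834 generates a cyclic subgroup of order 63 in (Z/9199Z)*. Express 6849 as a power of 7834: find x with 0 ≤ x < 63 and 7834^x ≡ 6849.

Baby-step giant-step with m = ceil(sqrt(63)) = 8.
Baby table (7834^j mod 9199 for j=0..7):
  0:1  1:7834  2:5027  3:599  4:1076  5:3100  6:40  7:594
Giant step factor: 7834^(-8) ≡ 6187 (mod 9199).
Scan 6849·6187^i mod 9199 for i = 0, 1, …:
  i=0: 6849   i=1: 4169   i=2: 8806   i=3: 6244
  i=4: 5027
Match at i=4, j=2: x = 4·8 + 2 = 34.

34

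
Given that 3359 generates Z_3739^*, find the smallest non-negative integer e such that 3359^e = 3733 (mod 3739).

Baby-step giant-step with m = ceil(sqrt(3738)) = 62.
Baby table (3359^j mod 3739 for j=0..61):
  0:1  1:3359  2:2318  3:1564  4:181  5:2261  6:790  7:2659
  8:2849  9:1690  10:908  11:2687  12:3426  13:3031  14:3571  15:277
  16:3171  17:2717  18:3243  19:1530  20:1884  21:1968  22:3699  23:244
  24:755  25:1003  26:238  27:3035  28:2051  29:2071  30:1949  31:3441
  32:1070  33:951  34:1303  35:2147  36:2981  37:137  38:286  39:3490
  40:1145  41:2363  42:3159  43:3538  44:1600  45:1457  46:3451  47:1009
  48:1697  49:1987  50:218  51:3157  52:559  53:703  54:2068  55:3089
  56:226  57:117  58:408  59:1998  60:3516  61:2482
Giant step factor: 3359^(-62) ≡ 1360 (mod 3739).
Scan 3733·1360^i mod 3739 for i = 0, 1, …:
  i=0: 3733   i=1: 3057   i=2: 3491   i=3: 2969
  i=4: 3459   i=5: 578   i=6: 890   i=7: 2703
  i=8: 643   i=9: 3293     …   i=35: 2798
  i=36: 2717
Match at i=36, j=17: e = 36·62 + 17 = 2249.

2249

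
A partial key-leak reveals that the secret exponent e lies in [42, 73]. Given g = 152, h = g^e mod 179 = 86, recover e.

67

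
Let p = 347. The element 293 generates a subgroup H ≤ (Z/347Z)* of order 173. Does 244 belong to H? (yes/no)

yes

244 ∈ ⟨293⟩ iff 244^173 ≡ 1 (mod 347), since |⟨293⟩| = 173.
244^173 mod 347 = 1.
Since 1 = 1, 244 lies in the subgroup.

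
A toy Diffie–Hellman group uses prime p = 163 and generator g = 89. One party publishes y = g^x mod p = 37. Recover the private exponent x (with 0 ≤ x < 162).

Baby-step giant-step with m = ceil(sqrt(162)) = 13.
Baby table (89^j mod 163 for j=0..12):
  0:1  1:89  2:97  3:157  4:118  5:70  6:36  7:107
  8:69  9:110  10:10  11:75  12:155
Giant step factor: 89^(-13) ≡ 19 (mod 163).
Scan 37·19^i mod 163 for i = 0, 1, …:
  i=0: 37   i=1: 51   i=2: 154   i=3: 155
Match at i=3, j=12: x = 3·13 + 12 = 51.

51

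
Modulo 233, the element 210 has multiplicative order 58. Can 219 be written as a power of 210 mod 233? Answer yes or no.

219 ∈ ⟨210⟩ iff 219^58 ≡ 1 (mod 233), since |⟨210⟩| = 58.
219^58 mod 233 = 232.
Since 232 ≠ 1, 219 does not lie in the subgroup.

no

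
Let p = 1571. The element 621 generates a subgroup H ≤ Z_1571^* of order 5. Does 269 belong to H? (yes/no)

no

⟨621⟩ has order 5; its elements mod 1571 are {1, 382, 621, 746, 1392}.
269 is not in this set.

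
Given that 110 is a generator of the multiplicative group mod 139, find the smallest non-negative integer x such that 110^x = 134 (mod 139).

89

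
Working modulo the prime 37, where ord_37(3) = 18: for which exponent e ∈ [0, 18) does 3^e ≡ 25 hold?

Successive powers of 3 modulo 37:
  3^0=1  3^1=3  3^2=9  3^3=27  3^4=7  3^5=21
  3^6=26  3^7=4  3^8=12  3^9=36  3^10=34  3^11=28
  3^12=10  3^13=30  3^14=16  3^15=11  3^16=33  3^17=25
So 3^17 ≡ 25 (mod 37), giving e = 17.

17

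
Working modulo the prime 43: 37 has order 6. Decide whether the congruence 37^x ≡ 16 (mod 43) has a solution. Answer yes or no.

no

16 ∈ ⟨37⟩ iff 16^6 ≡ 1 (mod 43), since |⟨37⟩| = 6.
16^6 mod 43 = 35.
Since 35 ≠ 1, 16 does not lie in the subgroup.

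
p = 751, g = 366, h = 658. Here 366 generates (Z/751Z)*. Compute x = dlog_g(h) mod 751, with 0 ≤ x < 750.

189

Baby-step giant-step with m = ceil(sqrt(750)) = 28.
Baby table (366^j mod 751 for j=0..27):
  0:1  1:366  2:278  3:363  4:682  5:280  6:344  7:487
  8:255  9:206  10:296  11:192  12:429  13:55  14:604  15:270
  16:439  17:711  18:380  19:145  20:500  21:507  22:65  23:509
  24:46  25:314  26:21  27:176
Giant step factor: 366^(-28) ≡ 402 (mod 751).
Scan 658·402^i mod 751 for i = 0, 1, …:
  i=0: 658   i=1: 164   i=2: 591   i=3: 266
  i=4: 290   i=5: 175   i=6: 507
Match at i=6, j=21: x = 6·28 + 21 = 189.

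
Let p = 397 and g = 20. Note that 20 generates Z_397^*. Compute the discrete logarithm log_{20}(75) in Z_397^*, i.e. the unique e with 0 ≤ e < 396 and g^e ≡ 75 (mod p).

76

Baby-step giant-step with m = ceil(sqrt(396)) = 20.
Baby table (20^j mod 397 for j=0..19):
  0:1  1:20  2:3  3:60  4:9  5:180  6:27  7:143
  8:81  9:32  10:243  11:96  12:332  13:288  14:202  15:70
  16:209  17:210  18:230  19:233
Giant step factor: 20^(-20) ≡ 355 (mod 397).
Scan 75·355^i mod 397 for i = 0, 1, …:
  i=0: 75   i=1: 26   i=2: 99   i=3: 209
Match at i=3, j=16: e = 3·20 + 16 = 76.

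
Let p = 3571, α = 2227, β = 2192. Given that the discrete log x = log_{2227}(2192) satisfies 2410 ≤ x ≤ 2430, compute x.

2426

Compute 2227^2410 mod 3571 = 533, then multiply by 2227 repeatedly:
  2227^2410=533  2227^2411=1419  2227^2412=3349  2227^2413=1975  2227^2414=2424
  2227^2415=2467  2227^2416=1811  2227^2417=1438  2227^2418=2810  2227^2419=1478
  2227^2420=2615  2227^2421=2875  2227^2422=3393  2227^2423=3546  2227^2424=1461
  2227^2425=466  2227^2426=2192
Found 2192 at exponent 2426.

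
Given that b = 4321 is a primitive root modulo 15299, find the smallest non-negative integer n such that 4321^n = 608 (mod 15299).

Baby-step giant-step with m = ceil(sqrt(15298)) = 124.
Baby table (4321^j mod 15299 for j=0..123):
  0:1  1:4321  2:6261  3:5149  4:4083  5:2896  6:14333  7:2541
  8:10278  9:13540  10:2964  11:2181  12:15216  13:8533  14:503  15:1005
  16:12988  17:4416  18:3683  19:3283  20:3670  21:8306  22:14071  23:2565
  24:6889  25:10814  26:4148  27:8379  28:8225  29:648  30:291  31:2893
  32:1370  33:14356  34:10130  35:1291  36:9575  37:5079  38:7593  39:8297
  40:5780  41:7412  42:6445  43:4665  44:8682  45:1774  46:655  47:15239
  48:823  49:6815  50:12339  51:15103  52:9828  53:12063  54:530  55:10579
  56:13746  57:5748  58:6831  59:4980  60:8186  61:418  62:896  63:969
  64:10422  65:8505  66:1907  67:9285  68:6507  69:12484  70:14389  71:15032
  72:9017  73:11203  74:2127  75:11367  76:7017  77:13138  78:10008  79:9594
  80:10683  81:4160  82:14334  83:6862  84:1240  85:3390  86:7047  87:5077
  88:14250  89:11074  90:10781  91:14545  92:653  93:6597  94:3600  95:11816
  96:4173  97:9311  98:11760  99:6981  100:10572  101:14097  102:7818  103:1386
  104:6997  105:3213  106:7180  107:13707  108:5518  109:7436  110:3056  111:1939
  112:9866  113:7972  114:8963  115:7354  116:611  117:8703  118:721  119:9744
  120:976  121:10071  122:6435  123:7352
Giant step factor: 4321^(-124) ≡ 2747 (mod 15299).
Scan 608·2747^i mod 15299 for i = 0, 1, …:
  i=0: 608   i=1: 2585   i=2: 2259   i=3: 9378
  i=4: 13149   i=5: 14663   i=6: 12293   i=7: 3978
  i=8: 4080   i=9: 8892     …   i=89: 10786
  i=90: 10278
Match at i=90, j=8: n = 90·124 + 8 = 11168.

11168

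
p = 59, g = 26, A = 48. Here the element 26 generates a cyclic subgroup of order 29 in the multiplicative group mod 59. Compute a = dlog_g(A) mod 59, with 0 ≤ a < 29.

Successive powers of 26 modulo 59:
  26^0=1  26^1=26  26^2=27  26^3=53  26^4=21  26^5=15
  26^6=36  26^7=51  26^8=28  26^9=20  26^10=48
So 26^10 ≡ 48 (mod 59), giving a = 10.

10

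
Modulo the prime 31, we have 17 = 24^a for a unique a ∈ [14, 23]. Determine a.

19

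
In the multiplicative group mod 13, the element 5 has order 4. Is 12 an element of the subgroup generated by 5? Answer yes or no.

12 ∈ ⟨5⟩ iff 12^4 ≡ 1 (mod 13), since |⟨5⟩| = 4.
12^4 mod 13 = 1.
Since 1 = 1, 12 lies in the subgroup.

yes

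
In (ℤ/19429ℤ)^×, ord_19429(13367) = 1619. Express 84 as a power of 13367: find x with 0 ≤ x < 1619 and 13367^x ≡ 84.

Baby-step giant-step with m = ceil(sqrt(1619)) = 41.
Baby table (13367^j mod 19429 for j=0..40):
  0:1  1:13367  2:7605  3:3507  4:15321  5:14147  6:492  7:9562
  8:11292  9:15692  10:18909  11:4742  12:8916  13:2686  14:18399  15:7151
  16:16166  17:1584  18:15147  19:340  20:17823  21:1643  22:7211  23:2168
  24:11017  25:11848  26:6437  27:11767  28:11734  29:17490  30:19102  31:516
  32:77  33:18951  34:2715  35:17462  36:13977  37:1295  38:18455  39:17401
  40:14608
Giant step factor: 13367^(-41) ≡ 564 (mod 19429).
Scan 84·564^i mod 19429 for i = 0, 1, …:
  i=0: 84   i=1: 8518   i=2: 5189   i=3: 12246
  i=4: 9449   i=5: 5690   i=6: 3375   i=7: 18887
  i=8: 5176   i=9: 4914     …   i=15: 12862
  i=16: 7151
Match at i=16, j=15: x = 16·41 + 15 = 671.

671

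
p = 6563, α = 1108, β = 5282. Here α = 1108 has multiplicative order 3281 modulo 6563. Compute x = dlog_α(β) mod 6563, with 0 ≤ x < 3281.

Baby-step giant-step with m = ceil(sqrt(3281)) = 58.
Baby table (1108^j mod 6563 for j=0..57):
  0:1  1:1108  2:383  3:4332  4:2303  5:5280  6:2607  7:836
  8:905  9:5164  10:5339  11:2349  12:3744  13:536  14:3218  15:1835
  16:5213  17:564  18:1427  19:5996  20:1812  21:5981  22:4881  23:236
  24:5531  25:5069  26:5087  27:5342  28:5673  29:4893  30:406  31:3564
  32:4549  33:6471  34:3072  35:4142  36:1799  37:4703  38:6465  39:2987
  40:1844  41:2059  42:4011  43:1037  44:471  45:3391  46:3192  47:5842
  48:1818  49:6066  50:616  51:6539  52:6223  53:3934  54:1040  55:3795
  56:4540  57:3062
Giant step factor: 1108^(-58) ≡ 35 (mod 6563).
Scan 5282·35^i mod 6563 for i = 0, 1, …:
  i=0: 5282   i=1: 1106   i=2: 5895   i=3: 2872
  i=4: 2075   i=5: 432   i=6: 1994   i=7: 4160
  i=8: 1214   i=9: 3112     …   i=39: 6153
  i=40: 5339
Match at i=40, j=10: x = 40·58 + 10 = 2330.

2330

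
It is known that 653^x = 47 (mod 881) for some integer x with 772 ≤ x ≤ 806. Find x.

805

Compute 653^772 mod 881 = 667, then multiply by 653 repeatedly:
  653^772=667  653^773=337  653^774=692  653^775=804  653^776=817
  653^777=496  653^778=561  653^779=718  653^780=162  653^781=66
  653^782=810  653^783=330  653^784=526  653^785=769  653^786=868
  653^787=321  653^788=816  653^789=724  653^790=556  653^791=96
  653^792=137  653^793=480  653^794=685  653^795=638  653^796=782
  653^797=547  653^798=386  653^799=92  653^800=168  653^801=460
  653^802=840  653^803=538  653^804=676  653^805=47
Found 47 at exponent 805.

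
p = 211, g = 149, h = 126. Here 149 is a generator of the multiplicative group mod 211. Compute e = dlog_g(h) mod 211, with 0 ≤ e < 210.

116

Baby-step giant-step with m = ceil(sqrt(210)) = 15.
Baby table (149^j mod 211 for j=0..14):
  0:1  1:149  2:46  3:102  4:6  5:50  6:65  7:190
  8:36  9:89  10:179  11:85  12:5  13:112  14:19
Giant step factor: 149^(-15) ≡ 12 (mod 211).
Scan 126·12^i mod 211 for i = 0, 1, …:
  i=0: 126   i=1: 35   i=2: 209   i=3: 187
  i=4: 134   i=5: 131   i=6: 95   i=7: 85
Match at i=7, j=11: e = 7·15 + 11 = 116.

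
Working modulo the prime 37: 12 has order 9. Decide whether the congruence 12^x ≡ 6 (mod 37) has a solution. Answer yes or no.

6 ∈ ⟨12⟩ iff 6^9 ≡ 1 (mod 37), since |⟨12⟩| = 9.
6^9 mod 37 = 6.
Since 6 ≠ 1, 6 does not lie in the subgroup.

no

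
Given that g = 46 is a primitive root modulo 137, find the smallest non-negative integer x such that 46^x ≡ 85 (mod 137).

Successive powers of 46 modulo 137:
  46^0=1  46^1=46  46^2=61  46^3=66  46^4=22  46^5=53
  46^6=109  46^7=82  46^8=73  46^9=70  46^10=69  46^11=23
  46^12=99  46^13=33  46^14=11  46^15=95  46^16=123  46^17=41
  46^18=105  46^19=35  46^20=103  46^21=80  46^22=118  46^23=85
So 46^23 ≡ 85 (mod 137), giving x = 23.

23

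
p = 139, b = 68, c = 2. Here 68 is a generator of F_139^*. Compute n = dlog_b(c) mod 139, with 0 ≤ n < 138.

19

Baby-step giant-step with m = ceil(sqrt(138)) = 12.
Baby table (68^j mod 139 for j=0..11):
  0:1  1:68  2:37  3:14  4:118  5:101  6:57  7:123
  8:24  9:103  10:54  11:58
Giant step factor: 68^(-12) ≡ 131 (mod 139).
Scan 2·131^i mod 139 for i = 0, 1, …:
  i=0: 2   i=1: 123
Match at i=1, j=7: n = 1·12 + 7 = 19.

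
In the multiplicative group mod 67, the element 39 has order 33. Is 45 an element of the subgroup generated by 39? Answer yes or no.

no

45 ∈ ⟨39⟩ iff 45^33 ≡ 1 (mod 67), since |⟨39⟩| = 33.
45^33 mod 67 = 66.
Since 66 ≠ 1, 45 does not lie in the subgroup.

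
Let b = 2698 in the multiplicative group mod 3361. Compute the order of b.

The order of 2698 must divide p − 1 = 3360 = 2^5 · 3 · 5 · 7.
Divisors: 1, 2, 3, 4, 5, 6, 7, 8, 10, 12, 14, 15, 16, 20, 21, 24, 28, 30, 32, 35, 40, 42, 48, 56, 60, 70, 80, 84, 96, 105, 112, 120, 140, 160, 168, 210, 224, 240, 280, 336, 420, 480, 560, 672, 840, 1120, 1680, 3360.
Check each in increasing order: 2698^1 ≡ 2698;  2698^2 ≡ 2639;  2698^3 ≡ 1424;  2698^4 ≡ 329;  2698^5 ≡ 338;  2698^6 ≡ 1093;  2698^7 ≡ 1317;  2698^8 ≡ 689;  2698^10 ≡ 3331;  2698^12 ≡ 1494;  2698^14 ≡ 213;  2698^15 ≡ 3304;  2698^16 ≡ 820;  2698^20 ≡ 900;  2698^21 ≡ 1558;  2698^24 ≡ 332;  2698^28 ≡ 1676;  2698^30 ≡ 3249;  2698^32 ≡ 200;  2698^35 ≡ 2476;  2698^40 ≡ 3360;  2698^42 ≡ 722;  2698^48 ≡ 2672;  2698^56 ≡ 2541;  2698^60 ≡ 2461;  2698^70 ≡ 112;  2698^80 ≡ 1.
Smallest exponent giving 1 is 80.

80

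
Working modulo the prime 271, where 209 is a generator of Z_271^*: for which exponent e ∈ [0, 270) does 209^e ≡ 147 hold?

53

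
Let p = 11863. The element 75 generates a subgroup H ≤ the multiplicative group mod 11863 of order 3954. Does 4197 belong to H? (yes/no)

4197 ∈ ⟨75⟩ iff 4197^3954 ≡ 1 (mod 11863), since |⟨75⟩| = 3954.
4197^3954 mod 11863 = 1.
Since 1 = 1, 4197 lies in the subgroup.

yes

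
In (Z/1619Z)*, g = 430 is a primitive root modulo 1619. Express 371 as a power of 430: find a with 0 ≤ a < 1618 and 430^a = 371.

901

Baby-step giant-step with m = ceil(sqrt(1618)) = 41.
Baby table (430^j mod 1619 for j=0..40):
  0:1  1:430  2:334  3:1148  4:1464  5:1348  6:38  7:150
  8:1359  9:1530  10:586  11:1035  12:1444  13:843  14:1453  15:1475
  16:1221  17:474  18:1445  19:1273  20:168  21:1004  22:1066  23:203
  24:1483  25:1423  26:1527  27:915  28:33  29:1238  30:1308  31:647
  32:1361  33:771  34:1254  35:93  36:1134  37:301  38:1529  39:156
  40:701
Giant step factor: 430^(-41) ≡ 990 (mod 1619).
Scan 371·990^i mod 1619 for i = 0, 1, …:
  i=0: 371   i=1: 1396   i=2: 1033   i=3: 1081
  i=4: 31   i=5: 1548   i=6: 946   i=7: 758
  i=8: 823   i=9: 413     …   i=20: 264
  i=21: 701
Match at i=21, j=40: a = 21·41 + 40 = 901.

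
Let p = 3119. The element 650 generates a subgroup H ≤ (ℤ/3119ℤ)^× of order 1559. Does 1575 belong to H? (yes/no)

no

1575 ∈ ⟨650⟩ iff 1575^1559 ≡ 1 (mod 3119), since |⟨650⟩| = 1559.
1575^1559 mod 3119 = 3118.
Since 3118 ≠ 1, 1575 does not lie in the subgroup.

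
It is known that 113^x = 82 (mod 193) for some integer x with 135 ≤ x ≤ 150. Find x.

145

Compute 113^135 mod 193 = 99, then multiply by 113 repeatedly:
  113^135=99  113^136=186  113^137=174  113^138=169  113^139=183
  113^140=28  113^141=76  113^142=96  113^143=40  113^144=81
  113^145=82
Found 82 at exponent 145.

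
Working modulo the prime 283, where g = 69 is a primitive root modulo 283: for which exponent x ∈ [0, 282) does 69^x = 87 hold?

239

Baby-step giant-step with m = ceil(sqrt(282)) = 17.
Baby table (69^j mod 283 for j=0..16):
  0:1  1:69  2:233  3:229  4:236  5:153  6:86  7:274
  8:228  9:167  10:203  11:140  12:38  13:75  14:81  15:212
  16:195
Giant step factor: 69^(-17) ≡ 68 (mod 283).
Scan 87·68^i mod 283 for i = 0, 1, …:
  i=0: 87   i=1: 256   i=2: 145   i=3: 238
  i=4: 53   i=5: 208   i=6: 277   i=7: 158
  i=8: 273   i=9: 169     …   i=13: 155
  i=14: 69
Match at i=14, j=1: x = 14·17 + 1 = 239.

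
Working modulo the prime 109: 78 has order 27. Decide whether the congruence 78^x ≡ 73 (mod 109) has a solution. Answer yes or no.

yes

73 ∈ ⟨78⟩ iff 73^27 ≡ 1 (mod 109), since |⟨78⟩| = 27.
73^27 mod 109 = 1.
Since 1 = 1, 73 lies in the subgroup.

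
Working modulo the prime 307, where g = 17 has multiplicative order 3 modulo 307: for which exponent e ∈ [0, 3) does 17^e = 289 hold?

Successive powers of 17 modulo 307:
  17^0=1  17^1=17  17^2=289
So 17^2 ≡ 289 (mod 307), giving e = 2.

2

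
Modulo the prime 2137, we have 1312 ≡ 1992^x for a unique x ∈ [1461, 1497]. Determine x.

Compute 1992^1461 mod 2137 = 709, then multiply by 1992 repeatedly:
  1992^1461=709  1992^1462=1908  1992^1463=1150  1992^1464=2073  1992^1465=732
  1992^1466=710  1992^1467=1763  1992^1468=805  1992^1469=810  1992^1470=85
  1992^1471=497  1992^1472=593  1992^1473=1632  1992^1474=567  1992^1475=1128
  1992^1476=989  1992^1477=1911  1992^1478=715  1992^1479=1038  1992^1480=1217
  1992^1481=906  1992^1482=1124  1992^1483=1569  1992^1484=1154  1992^1485=1493
  1992^1486=1489  1992^1487=2069  1992^1488=1312
Found 1312 at exponent 1488.

1488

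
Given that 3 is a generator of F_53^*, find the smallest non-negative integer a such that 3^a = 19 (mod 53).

Baby-step giant-step with m = ceil(sqrt(52)) = 8.
Baby table (3^j mod 53 for j=0..7):
  0:1  1:3  2:9  3:27  4:28  5:31  6:40  7:14
Giant step factor: 3^(-8) ≡ 24 (mod 53).
Scan 19·24^i mod 53 for i = 0, 1, …:
  i=0: 19   i=1: 32   i=2: 26   i=3: 41
  i=4: 30   i=5: 31
Match at i=5, j=5: a = 5·8 + 5 = 45.

45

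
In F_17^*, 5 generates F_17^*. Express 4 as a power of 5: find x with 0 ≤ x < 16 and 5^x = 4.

Successive powers of 5 modulo 17:
  5^0=1  5^1=5  5^2=8  5^3=6  5^4=13  5^5=14
  5^6=2  5^7=10  5^8=16  5^9=12  5^10=9  5^11=11
  5^12=4
So 5^12 ≡ 4 (mod 17), giving x = 12.

12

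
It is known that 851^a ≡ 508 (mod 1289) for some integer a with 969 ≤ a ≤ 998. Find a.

Compute 851^969 mod 1289 = 446, then multiply by 851 repeatedly:
  851^969=446  851^970=580  851^971=1182  851^972=462  851^973=17
  851^974=288  851^975=178  851^976=665  851^977=44  851^978=63
  851^979=764  851^980=508
Found 508 at exponent 980.

980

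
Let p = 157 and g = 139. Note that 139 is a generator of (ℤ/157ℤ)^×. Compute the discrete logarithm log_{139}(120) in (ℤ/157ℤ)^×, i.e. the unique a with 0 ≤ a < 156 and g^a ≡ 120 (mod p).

Baby-step giant-step with m = ceil(sqrt(156)) = 13.
Baby table (139^j mod 157 for j=0..12):
  0:1  1:139  2:10  3:134  4:100  5:84  6:58  7:55
  8:109  9:79  10:148  11:5  12:67
Giant step factor: 139^(-13) ≡ 22 (mod 157).
Scan 120·22^i mod 157 for i = 0, 1, …:
  i=0: 120   i=1: 128   i=2: 147   i=3: 94
  i=4: 27   i=5: 123   i=6: 37   i=7: 29
  i=8: 10
Match at i=8, j=2: a = 8·13 + 2 = 106.

106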